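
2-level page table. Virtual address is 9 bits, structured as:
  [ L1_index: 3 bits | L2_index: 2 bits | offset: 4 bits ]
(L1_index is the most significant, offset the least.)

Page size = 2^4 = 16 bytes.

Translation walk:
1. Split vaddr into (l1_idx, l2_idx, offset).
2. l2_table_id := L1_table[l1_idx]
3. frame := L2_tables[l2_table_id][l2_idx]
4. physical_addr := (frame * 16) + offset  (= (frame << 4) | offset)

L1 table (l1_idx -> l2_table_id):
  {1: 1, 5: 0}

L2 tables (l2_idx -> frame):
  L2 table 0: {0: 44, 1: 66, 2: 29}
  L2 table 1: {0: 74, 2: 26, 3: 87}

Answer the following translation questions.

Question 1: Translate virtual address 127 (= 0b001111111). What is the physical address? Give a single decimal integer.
Answer: 1407

Derivation:
vaddr = 127 = 0b001111111
Split: l1_idx=1, l2_idx=3, offset=15
L1[1] = 1
L2[1][3] = 87
paddr = 87 * 16 + 15 = 1407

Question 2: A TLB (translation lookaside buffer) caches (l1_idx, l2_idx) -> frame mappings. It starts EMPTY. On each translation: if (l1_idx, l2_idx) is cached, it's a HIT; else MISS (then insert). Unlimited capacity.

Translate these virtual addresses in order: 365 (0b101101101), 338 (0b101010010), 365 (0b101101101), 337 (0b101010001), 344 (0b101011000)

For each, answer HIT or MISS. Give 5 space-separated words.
vaddr=365: (5,2) not in TLB -> MISS, insert
vaddr=338: (5,1) not in TLB -> MISS, insert
vaddr=365: (5,2) in TLB -> HIT
vaddr=337: (5,1) in TLB -> HIT
vaddr=344: (5,1) in TLB -> HIT

Answer: MISS MISS HIT HIT HIT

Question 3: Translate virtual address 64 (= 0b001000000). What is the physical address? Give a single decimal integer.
Answer: 1184

Derivation:
vaddr = 64 = 0b001000000
Split: l1_idx=1, l2_idx=0, offset=0
L1[1] = 1
L2[1][0] = 74
paddr = 74 * 16 + 0 = 1184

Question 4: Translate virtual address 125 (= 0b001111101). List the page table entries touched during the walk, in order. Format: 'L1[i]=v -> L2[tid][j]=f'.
vaddr = 125 = 0b001111101
Split: l1_idx=1, l2_idx=3, offset=13

Answer: L1[1]=1 -> L2[1][3]=87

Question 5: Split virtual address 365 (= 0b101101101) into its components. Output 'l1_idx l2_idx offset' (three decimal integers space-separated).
vaddr = 365 = 0b101101101
  top 3 bits -> l1_idx = 5
  next 2 bits -> l2_idx = 2
  bottom 4 bits -> offset = 13

Answer: 5 2 13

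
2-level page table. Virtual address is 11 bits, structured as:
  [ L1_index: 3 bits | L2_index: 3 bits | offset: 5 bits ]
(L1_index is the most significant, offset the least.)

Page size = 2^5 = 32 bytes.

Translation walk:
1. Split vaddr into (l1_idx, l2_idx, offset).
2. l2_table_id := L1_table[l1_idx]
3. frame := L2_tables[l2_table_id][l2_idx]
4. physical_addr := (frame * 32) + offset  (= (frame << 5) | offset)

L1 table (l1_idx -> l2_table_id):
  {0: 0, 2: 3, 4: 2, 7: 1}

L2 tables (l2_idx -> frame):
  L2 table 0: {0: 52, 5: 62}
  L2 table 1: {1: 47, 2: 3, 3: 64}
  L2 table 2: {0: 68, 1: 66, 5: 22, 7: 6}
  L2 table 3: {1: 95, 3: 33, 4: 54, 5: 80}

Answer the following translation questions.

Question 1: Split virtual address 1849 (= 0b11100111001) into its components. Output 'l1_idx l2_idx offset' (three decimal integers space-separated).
vaddr = 1849 = 0b11100111001
  top 3 bits -> l1_idx = 7
  next 3 bits -> l2_idx = 1
  bottom 5 bits -> offset = 25

Answer: 7 1 25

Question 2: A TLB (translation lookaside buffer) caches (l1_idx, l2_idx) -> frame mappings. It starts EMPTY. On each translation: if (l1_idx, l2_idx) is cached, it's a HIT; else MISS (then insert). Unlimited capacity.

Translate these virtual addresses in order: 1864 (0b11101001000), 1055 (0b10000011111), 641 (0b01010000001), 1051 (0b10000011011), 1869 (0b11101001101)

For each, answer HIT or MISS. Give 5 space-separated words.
Answer: MISS MISS MISS HIT HIT

Derivation:
vaddr=1864: (7,2) not in TLB -> MISS, insert
vaddr=1055: (4,0) not in TLB -> MISS, insert
vaddr=641: (2,4) not in TLB -> MISS, insert
vaddr=1051: (4,0) in TLB -> HIT
vaddr=1869: (7,2) in TLB -> HIT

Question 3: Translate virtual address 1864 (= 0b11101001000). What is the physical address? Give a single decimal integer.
Answer: 104

Derivation:
vaddr = 1864 = 0b11101001000
Split: l1_idx=7, l2_idx=2, offset=8
L1[7] = 1
L2[1][2] = 3
paddr = 3 * 32 + 8 = 104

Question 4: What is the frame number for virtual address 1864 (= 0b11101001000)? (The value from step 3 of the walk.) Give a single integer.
Answer: 3

Derivation:
vaddr = 1864: l1_idx=7, l2_idx=2
L1[7] = 1; L2[1][2] = 3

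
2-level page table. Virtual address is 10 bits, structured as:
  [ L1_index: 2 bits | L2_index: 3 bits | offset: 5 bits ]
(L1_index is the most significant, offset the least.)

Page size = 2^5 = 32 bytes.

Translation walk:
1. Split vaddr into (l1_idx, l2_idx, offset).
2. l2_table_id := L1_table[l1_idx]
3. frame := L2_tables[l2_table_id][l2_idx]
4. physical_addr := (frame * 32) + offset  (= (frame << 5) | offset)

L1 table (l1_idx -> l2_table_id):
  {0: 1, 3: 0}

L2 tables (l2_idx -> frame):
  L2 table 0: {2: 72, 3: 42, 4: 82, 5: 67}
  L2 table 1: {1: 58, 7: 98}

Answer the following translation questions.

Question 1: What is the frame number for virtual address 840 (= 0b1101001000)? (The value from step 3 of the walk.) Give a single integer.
vaddr = 840: l1_idx=3, l2_idx=2
L1[3] = 0; L2[0][2] = 72

Answer: 72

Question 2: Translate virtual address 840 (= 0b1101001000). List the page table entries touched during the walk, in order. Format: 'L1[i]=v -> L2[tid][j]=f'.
Answer: L1[3]=0 -> L2[0][2]=72

Derivation:
vaddr = 840 = 0b1101001000
Split: l1_idx=3, l2_idx=2, offset=8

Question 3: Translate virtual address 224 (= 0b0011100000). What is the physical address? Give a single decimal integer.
Answer: 3136

Derivation:
vaddr = 224 = 0b0011100000
Split: l1_idx=0, l2_idx=7, offset=0
L1[0] = 1
L2[1][7] = 98
paddr = 98 * 32 + 0 = 3136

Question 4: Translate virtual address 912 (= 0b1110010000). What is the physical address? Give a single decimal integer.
vaddr = 912 = 0b1110010000
Split: l1_idx=3, l2_idx=4, offset=16
L1[3] = 0
L2[0][4] = 82
paddr = 82 * 32 + 16 = 2640

Answer: 2640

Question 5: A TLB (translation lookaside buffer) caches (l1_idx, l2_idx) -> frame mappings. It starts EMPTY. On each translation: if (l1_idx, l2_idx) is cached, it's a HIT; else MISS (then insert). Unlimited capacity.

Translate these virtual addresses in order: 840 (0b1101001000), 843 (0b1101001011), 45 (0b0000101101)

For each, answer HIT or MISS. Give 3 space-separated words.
vaddr=840: (3,2) not in TLB -> MISS, insert
vaddr=843: (3,2) in TLB -> HIT
vaddr=45: (0,1) not in TLB -> MISS, insert

Answer: MISS HIT MISS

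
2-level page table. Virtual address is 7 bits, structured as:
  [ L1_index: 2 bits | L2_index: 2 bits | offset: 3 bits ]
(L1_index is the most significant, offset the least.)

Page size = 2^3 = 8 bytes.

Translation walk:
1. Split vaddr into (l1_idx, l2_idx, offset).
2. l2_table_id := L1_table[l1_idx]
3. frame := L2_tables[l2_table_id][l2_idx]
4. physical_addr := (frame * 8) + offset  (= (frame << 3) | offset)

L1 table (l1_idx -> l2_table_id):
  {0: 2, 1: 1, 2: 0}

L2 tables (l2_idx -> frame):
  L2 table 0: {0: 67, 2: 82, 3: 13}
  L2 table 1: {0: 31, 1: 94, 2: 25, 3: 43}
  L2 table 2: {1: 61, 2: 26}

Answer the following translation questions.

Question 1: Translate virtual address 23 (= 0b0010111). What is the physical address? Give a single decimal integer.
Answer: 215

Derivation:
vaddr = 23 = 0b0010111
Split: l1_idx=0, l2_idx=2, offset=7
L1[0] = 2
L2[2][2] = 26
paddr = 26 * 8 + 7 = 215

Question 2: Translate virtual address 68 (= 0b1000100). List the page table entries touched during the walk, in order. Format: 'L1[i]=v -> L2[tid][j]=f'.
Answer: L1[2]=0 -> L2[0][0]=67

Derivation:
vaddr = 68 = 0b1000100
Split: l1_idx=2, l2_idx=0, offset=4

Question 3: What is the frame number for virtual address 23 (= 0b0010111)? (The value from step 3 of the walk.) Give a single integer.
vaddr = 23: l1_idx=0, l2_idx=2
L1[0] = 2; L2[2][2] = 26

Answer: 26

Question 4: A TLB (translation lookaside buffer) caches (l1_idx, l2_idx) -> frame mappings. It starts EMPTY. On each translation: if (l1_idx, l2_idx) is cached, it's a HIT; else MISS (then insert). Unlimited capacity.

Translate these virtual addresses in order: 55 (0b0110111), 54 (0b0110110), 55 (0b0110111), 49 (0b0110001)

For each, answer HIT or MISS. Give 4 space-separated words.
Answer: MISS HIT HIT HIT

Derivation:
vaddr=55: (1,2) not in TLB -> MISS, insert
vaddr=54: (1,2) in TLB -> HIT
vaddr=55: (1,2) in TLB -> HIT
vaddr=49: (1,2) in TLB -> HIT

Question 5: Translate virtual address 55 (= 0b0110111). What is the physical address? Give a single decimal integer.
Answer: 207

Derivation:
vaddr = 55 = 0b0110111
Split: l1_idx=1, l2_idx=2, offset=7
L1[1] = 1
L2[1][2] = 25
paddr = 25 * 8 + 7 = 207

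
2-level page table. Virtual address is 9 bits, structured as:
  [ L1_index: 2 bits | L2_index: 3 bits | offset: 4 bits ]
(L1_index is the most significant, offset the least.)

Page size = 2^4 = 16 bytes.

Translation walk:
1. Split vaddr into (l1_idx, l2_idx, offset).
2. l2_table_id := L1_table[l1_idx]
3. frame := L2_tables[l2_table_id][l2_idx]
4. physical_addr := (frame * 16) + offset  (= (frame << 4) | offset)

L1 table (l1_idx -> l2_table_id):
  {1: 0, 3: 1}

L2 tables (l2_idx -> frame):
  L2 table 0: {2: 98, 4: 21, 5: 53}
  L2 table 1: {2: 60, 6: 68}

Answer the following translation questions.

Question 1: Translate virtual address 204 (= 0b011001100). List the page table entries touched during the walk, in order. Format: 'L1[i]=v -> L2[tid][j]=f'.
vaddr = 204 = 0b011001100
Split: l1_idx=1, l2_idx=4, offset=12

Answer: L1[1]=0 -> L2[0][4]=21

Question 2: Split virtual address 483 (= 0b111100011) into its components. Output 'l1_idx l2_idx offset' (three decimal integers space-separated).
vaddr = 483 = 0b111100011
  top 2 bits -> l1_idx = 3
  next 3 bits -> l2_idx = 6
  bottom 4 bits -> offset = 3

Answer: 3 6 3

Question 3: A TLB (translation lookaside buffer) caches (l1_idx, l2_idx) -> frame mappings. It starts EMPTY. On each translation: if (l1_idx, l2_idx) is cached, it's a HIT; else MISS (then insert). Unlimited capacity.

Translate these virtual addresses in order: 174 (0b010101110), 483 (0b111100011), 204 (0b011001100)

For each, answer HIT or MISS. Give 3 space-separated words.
vaddr=174: (1,2) not in TLB -> MISS, insert
vaddr=483: (3,6) not in TLB -> MISS, insert
vaddr=204: (1,4) not in TLB -> MISS, insert

Answer: MISS MISS MISS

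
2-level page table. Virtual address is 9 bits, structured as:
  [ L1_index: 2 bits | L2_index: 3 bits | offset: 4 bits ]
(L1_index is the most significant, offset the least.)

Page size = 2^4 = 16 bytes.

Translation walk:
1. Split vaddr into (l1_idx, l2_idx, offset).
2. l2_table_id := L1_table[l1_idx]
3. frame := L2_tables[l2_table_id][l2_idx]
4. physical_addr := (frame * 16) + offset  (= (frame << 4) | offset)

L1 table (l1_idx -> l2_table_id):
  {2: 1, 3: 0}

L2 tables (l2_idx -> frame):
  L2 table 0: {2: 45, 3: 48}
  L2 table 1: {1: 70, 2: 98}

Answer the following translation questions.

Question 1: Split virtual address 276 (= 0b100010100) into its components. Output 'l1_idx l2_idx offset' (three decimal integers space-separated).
Answer: 2 1 4

Derivation:
vaddr = 276 = 0b100010100
  top 2 bits -> l1_idx = 2
  next 3 bits -> l2_idx = 1
  bottom 4 bits -> offset = 4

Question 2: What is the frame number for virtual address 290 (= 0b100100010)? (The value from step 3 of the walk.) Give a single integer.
vaddr = 290: l1_idx=2, l2_idx=2
L1[2] = 1; L2[1][2] = 98

Answer: 98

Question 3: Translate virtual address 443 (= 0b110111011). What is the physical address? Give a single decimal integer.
vaddr = 443 = 0b110111011
Split: l1_idx=3, l2_idx=3, offset=11
L1[3] = 0
L2[0][3] = 48
paddr = 48 * 16 + 11 = 779

Answer: 779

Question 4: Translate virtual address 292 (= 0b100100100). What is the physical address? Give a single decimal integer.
Answer: 1572

Derivation:
vaddr = 292 = 0b100100100
Split: l1_idx=2, l2_idx=2, offset=4
L1[2] = 1
L2[1][2] = 98
paddr = 98 * 16 + 4 = 1572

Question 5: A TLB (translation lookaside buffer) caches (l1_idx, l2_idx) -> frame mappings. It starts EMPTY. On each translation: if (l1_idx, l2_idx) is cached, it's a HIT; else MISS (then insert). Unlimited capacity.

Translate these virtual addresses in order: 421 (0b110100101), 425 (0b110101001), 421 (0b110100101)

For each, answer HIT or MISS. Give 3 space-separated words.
vaddr=421: (3,2) not in TLB -> MISS, insert
vaddr=425: (3,2) in TLB -> HIT
vaddr=421: (3,2) in TLB -> HIT

Answer: MISS HIT HIT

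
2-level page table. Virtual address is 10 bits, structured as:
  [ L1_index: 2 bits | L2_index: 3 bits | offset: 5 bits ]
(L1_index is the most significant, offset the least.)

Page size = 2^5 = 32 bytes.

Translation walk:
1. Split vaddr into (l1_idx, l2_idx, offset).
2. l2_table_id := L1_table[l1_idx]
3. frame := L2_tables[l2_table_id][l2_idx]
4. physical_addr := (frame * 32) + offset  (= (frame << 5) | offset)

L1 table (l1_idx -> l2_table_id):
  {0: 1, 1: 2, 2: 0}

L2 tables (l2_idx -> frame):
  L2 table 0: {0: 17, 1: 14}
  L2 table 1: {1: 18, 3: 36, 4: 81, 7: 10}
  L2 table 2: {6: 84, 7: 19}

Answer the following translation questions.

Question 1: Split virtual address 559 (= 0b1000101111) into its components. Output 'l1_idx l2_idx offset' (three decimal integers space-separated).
Answer: 2 1 15

Derivation:
vaddr = 559 = 0b1000101111
  top 2 bits -> l1_idx = 2
  next 3 bits -> l2_idx = 1
  bottom 5 bits -> offset = 15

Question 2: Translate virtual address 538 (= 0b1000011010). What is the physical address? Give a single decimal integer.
Answer: 570

Derivation:
vaddr = 538 = 0b1000011010
Split: l1_idx=2, l2_idx=0, offset=26
L1[2] = 0
L2[0][0] = 17
paddr = 17 * 32 + 26 = 570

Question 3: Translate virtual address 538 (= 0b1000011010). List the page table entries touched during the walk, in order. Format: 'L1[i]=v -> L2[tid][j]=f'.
vaddr = 538 = 0b1000011010
Split: l1_idx=2, l2_idx=0, offset=26

Answer: L1[2]=0 -> L2[0][0]=17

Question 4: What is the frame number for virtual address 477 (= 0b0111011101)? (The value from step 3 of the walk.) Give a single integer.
vaddr = 477: l1_idx=1, l2_idx=6
L1[1] = 2; L2[2][6] = 84

Answer: 84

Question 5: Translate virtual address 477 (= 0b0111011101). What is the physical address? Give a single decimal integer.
vaddr = 477 = 0b0111011101
Split: l1_idx=1, l2_idx=6, offset=29
L1[1] = 2
L2[2][6] = 84
paddr = 84 * 32 + 29 = 2717

Answer: 2717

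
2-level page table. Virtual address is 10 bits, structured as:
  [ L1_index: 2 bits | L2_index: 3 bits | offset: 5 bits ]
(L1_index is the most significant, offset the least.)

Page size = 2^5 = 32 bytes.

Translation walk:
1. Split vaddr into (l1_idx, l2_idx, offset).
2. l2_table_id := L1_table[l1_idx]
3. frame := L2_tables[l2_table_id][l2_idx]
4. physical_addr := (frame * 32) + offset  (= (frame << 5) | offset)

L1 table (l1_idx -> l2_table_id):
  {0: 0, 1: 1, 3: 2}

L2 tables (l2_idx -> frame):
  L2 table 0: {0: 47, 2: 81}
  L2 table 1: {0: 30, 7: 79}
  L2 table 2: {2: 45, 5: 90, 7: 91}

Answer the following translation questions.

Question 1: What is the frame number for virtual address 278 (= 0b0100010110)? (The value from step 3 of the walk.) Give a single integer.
vaddr = 278: l1_idx=1, l2_idx=0
L1[1] = 1; L2[1][0] = 30

Answer: 30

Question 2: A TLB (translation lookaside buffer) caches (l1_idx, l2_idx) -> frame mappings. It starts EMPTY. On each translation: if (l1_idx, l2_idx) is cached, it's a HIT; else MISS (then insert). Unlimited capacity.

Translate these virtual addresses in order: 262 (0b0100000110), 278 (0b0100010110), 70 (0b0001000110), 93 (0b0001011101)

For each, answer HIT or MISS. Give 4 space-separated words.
Answer: MISS HIT MISS HIT

Derivation:
vaddr=262: (1,0) not in TLB -> MISS, insert
vaddr=278: (1,0) in TLB -> HIT
vaddr=70: (0,2) not in TLB -> MISS, insert
vaddr=93: (0,2) in TLB -> HIT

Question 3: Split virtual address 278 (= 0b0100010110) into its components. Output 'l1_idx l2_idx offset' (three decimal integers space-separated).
Answer: 1 0 22

Derivation:
vaddr = 278 = 0b0100010110
  top 2 bits -> l1_idx = 1
  next 3 bits -> l2_idx = 0
  bottom 5 bits -> offset = 22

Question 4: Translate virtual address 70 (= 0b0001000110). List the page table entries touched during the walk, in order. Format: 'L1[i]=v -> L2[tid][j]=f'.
vaddr = 70 = 0b0001000110
Split: l1_idx=0, l2_idx=2, offset=6

Answer: L1[0]=0 -> L2[0][2]=81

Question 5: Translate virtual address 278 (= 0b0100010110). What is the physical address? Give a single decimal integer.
Answer: 982

Derivation:
vaddr = 278 = 0b0100010110
Split: l1_idx=1, l2_idx=0, offset=22
L1[1] = 1
L2[1][0] = 30
paddr = 30 * 32 + 22 = 982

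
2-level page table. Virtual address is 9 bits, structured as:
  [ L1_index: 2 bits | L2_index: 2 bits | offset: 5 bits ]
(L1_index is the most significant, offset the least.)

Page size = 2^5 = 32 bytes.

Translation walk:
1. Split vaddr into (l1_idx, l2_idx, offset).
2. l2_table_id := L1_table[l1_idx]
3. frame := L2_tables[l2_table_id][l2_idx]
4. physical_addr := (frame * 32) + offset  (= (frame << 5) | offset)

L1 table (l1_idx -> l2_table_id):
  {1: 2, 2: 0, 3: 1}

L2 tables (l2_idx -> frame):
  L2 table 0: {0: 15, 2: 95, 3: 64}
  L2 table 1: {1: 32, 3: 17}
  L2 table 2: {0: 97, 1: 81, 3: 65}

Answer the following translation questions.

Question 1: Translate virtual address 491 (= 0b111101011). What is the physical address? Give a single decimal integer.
Answer: 555

Derivation:
vaddr = 491 = 0b111101011
Split: l1_idx=3, l2_idx=3, offset=11
L1[3] = 1
L2[1][3] = 17
paddr = 17 * 32 + 11 = 555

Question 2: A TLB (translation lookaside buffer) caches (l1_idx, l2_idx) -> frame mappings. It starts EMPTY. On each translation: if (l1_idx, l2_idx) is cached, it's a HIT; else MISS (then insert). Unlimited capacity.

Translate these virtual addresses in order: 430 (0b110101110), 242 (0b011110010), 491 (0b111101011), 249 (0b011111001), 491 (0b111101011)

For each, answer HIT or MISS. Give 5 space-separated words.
vaddr=430: (3,1) not in TLB -> MISS, insert
vaddr=242: (1,3) not in TLB -> MISS, insert
vaddr=491: (3,3) not in TLB -> MISS, insert
vaddr=249: (1,3) in TLB -> HIT
vaddr=491: (3,3) in TLB -> HIT

Answer: MISS MISS MISS HIT HIT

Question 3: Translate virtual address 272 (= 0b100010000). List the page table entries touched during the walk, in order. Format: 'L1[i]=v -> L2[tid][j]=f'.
vaddr = 272 = 0b100010000
Split: l1_idx=2, l2_idx=0, offset=16

Answer: L1[2]=0 -> L2[0][0]=15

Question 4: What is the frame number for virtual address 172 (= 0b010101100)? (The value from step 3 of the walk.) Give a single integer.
vaddr = 172: l1_idx=1, l2_idx=1
L1[1] = 2; L2[2][1] = 81

Answer: 81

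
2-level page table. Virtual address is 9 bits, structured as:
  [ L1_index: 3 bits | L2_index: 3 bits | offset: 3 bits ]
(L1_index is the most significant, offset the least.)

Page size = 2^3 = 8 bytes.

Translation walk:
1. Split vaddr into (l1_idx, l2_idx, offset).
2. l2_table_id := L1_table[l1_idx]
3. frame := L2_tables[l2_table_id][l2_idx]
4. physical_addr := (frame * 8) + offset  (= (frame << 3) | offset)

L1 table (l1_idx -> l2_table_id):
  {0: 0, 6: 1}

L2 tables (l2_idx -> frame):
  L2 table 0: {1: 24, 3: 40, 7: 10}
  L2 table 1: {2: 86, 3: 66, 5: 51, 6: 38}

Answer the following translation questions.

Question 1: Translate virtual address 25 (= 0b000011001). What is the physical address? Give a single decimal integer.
Answer: 321

Derivation:
vaddr = 25 = 0b000011001
Split: l1_idx=0, l2_idx=3, offset=1
L1[0] = 0
L2[0][3] = 40
paddr = 40 * 8 + 1 = 321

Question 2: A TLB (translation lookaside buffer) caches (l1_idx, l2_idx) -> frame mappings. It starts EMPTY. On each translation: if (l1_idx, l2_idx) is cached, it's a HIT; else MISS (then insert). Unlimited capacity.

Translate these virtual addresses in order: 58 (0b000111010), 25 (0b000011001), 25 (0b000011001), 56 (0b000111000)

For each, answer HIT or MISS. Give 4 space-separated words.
Answer: MISS MISS HIT HIT

Derivation:
vaddr=58: (0,7) not in TLB -> MISS, insert
vaddr=25: (0,3) not in TLB -> MISS, insert
vaddr=25: (0,3) in TLB -> HIT
vaddr=56: (0,7) in TLB -> HIT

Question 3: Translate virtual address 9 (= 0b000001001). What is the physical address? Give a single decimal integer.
Answer: 193

Derivation:
vaddr = 9 = 0b000001001
Split: l1_idx=0, l2_idx=1, offset=1
L1[0] = 0
L2[0][1] = 24
paddr = 24 * 8 + 1 = 193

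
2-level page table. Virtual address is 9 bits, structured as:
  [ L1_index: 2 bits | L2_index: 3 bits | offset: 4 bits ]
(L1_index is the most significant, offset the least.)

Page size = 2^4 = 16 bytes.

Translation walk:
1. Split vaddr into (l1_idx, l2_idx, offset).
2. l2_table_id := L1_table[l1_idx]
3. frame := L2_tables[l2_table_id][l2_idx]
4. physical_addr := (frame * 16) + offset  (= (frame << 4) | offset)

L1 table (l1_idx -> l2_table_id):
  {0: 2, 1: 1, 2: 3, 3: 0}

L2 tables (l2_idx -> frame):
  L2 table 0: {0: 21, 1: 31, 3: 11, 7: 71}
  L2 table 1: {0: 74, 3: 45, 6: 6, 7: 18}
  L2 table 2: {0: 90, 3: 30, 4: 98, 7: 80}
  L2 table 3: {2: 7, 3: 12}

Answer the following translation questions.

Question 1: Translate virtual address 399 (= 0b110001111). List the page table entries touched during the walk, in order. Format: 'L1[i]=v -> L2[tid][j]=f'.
vaddr = 399 = 0b110001111
Split: l1_idx=3, l2_idx=0, offset=15

Answer: L1[3]=0 -> L2[0][0]=21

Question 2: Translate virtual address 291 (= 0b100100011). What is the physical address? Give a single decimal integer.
vaddr = 291 = 0b100100011
Split: l1_idx=2, l2_idx=2, offset=3
L1[2] = 3
L2[3][2] = 7
paddr = 7 * 16 + 3 = 115

Answer: 115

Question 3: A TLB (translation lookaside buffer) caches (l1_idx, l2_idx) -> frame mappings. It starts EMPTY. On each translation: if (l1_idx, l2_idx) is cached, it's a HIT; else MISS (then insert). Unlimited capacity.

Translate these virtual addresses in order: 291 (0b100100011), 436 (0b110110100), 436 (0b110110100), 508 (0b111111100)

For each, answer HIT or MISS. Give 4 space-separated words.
vaddr=291: (2,2) not in TLB -> MISS, insert
vaddr=436: (3,3) not in TLB -> MISS, insert
vaddr=436: (3,3) in TLB -> HIT
vaddr=508: (3,7) not in TLB -> MISS, insert

Answer: MISS MISS HIT MISS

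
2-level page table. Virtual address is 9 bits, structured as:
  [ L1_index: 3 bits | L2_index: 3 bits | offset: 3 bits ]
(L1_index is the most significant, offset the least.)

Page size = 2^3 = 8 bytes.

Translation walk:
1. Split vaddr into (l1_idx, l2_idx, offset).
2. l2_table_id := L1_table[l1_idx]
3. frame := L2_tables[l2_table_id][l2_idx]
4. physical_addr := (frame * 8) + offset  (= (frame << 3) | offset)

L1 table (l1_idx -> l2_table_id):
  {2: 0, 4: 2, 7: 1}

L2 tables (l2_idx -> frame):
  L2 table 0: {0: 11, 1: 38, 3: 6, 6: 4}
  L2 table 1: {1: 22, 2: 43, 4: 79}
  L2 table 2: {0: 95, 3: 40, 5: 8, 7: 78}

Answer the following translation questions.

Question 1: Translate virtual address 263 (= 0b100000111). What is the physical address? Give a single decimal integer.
Answer: 767

Derivation:
vaddr = 263 = 0b100000111
Split: l1_idx=4, l2_idx=0, offset=7
L1[4] = 2
L2[2][0] = 95
paddr = 95 * 8 + 7 = 767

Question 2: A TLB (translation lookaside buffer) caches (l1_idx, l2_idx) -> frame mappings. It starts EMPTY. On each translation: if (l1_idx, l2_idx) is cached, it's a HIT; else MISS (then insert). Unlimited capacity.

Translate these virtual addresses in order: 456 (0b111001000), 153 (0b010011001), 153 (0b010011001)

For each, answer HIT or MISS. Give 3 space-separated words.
vaddr=456: (7,1) not in TLB -> MISS, insert
vaddr=153: (2,3) not in TLB -> MISS, insert
vaddr=153: (2,3) in TLB -> HIT

Answer: MISS MISS HIT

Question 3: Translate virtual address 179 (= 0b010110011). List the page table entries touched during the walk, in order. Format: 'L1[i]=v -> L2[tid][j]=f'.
vaddr = 179 = 0b010110011
Split: l1_idx=2, l2_idx=6, offset=3

Answer: L1[2]=0 -> L2[0][6]=4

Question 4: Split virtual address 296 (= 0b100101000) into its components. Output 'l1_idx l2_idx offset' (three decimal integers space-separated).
vaddr = 296 = 0b100101000
  top 3 bits -> l1_idx = 4
  next 3 bits -> l2_idx = 5
  bottom 3 bits -> offset = 0

Answer: 4 5 0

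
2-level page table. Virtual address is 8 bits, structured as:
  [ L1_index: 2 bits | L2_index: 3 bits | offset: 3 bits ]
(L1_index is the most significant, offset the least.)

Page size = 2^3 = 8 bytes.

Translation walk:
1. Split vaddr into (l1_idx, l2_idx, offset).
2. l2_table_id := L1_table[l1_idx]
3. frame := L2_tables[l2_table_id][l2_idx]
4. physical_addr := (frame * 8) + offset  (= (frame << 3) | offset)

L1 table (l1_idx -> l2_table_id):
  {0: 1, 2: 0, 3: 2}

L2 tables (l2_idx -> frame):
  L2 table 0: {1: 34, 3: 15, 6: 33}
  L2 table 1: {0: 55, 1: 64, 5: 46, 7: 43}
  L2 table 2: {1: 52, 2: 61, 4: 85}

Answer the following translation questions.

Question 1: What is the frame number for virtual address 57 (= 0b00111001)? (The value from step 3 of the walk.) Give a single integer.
vaddr = 57: l1_idx=0, l2_idx=7
L1[0] = 1; L2[1][7] = 43

Answer: 43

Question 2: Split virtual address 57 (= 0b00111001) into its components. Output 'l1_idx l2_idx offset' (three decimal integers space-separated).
vaddr = 57 = 0b00111001
  top 2 bits -> l1_idx = 0
  next 3 bits -> l2_idx = 7
  bottom 3 bits -> offset = 1

Answer: 0 7 1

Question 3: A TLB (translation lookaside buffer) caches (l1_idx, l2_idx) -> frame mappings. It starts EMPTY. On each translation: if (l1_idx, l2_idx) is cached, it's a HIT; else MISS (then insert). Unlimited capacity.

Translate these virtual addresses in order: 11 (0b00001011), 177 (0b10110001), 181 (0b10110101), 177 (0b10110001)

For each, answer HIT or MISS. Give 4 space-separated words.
vaddr=11: (0,1) not in TLB -> MISS, insert
vaddr=177: (2,6) not in TLB -> MISS, insert
vaddr=181: (2,6) in TLB -> HIT
vaddr=177: (2,6) in TLB -> HIT

Answer: MISS MISS HIT HIT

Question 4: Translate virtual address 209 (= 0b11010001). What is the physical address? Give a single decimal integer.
vaddr = 209 = 0b11010001
Split: l1_idx=3, l2_idx=2, offset=1
L1[3] = 2
L2[2][2] = 61
paddr = 61 * 8 + 1 = 489

Answer: 489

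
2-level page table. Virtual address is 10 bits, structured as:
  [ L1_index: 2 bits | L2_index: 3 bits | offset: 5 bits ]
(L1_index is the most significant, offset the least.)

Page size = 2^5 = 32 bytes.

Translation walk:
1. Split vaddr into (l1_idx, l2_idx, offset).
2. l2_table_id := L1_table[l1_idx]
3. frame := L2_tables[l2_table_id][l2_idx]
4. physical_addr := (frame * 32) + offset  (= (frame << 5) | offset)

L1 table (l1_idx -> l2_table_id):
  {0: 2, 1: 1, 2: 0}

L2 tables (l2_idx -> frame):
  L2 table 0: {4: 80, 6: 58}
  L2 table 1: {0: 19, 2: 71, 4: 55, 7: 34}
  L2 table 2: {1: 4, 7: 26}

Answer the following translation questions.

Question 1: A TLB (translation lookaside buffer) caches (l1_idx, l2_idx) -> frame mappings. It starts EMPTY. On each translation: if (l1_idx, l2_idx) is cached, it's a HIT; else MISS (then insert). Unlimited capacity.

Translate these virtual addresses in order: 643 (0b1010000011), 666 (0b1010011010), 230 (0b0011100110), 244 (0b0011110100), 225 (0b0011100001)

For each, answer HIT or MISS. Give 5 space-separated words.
Answer: MISS HIT MISS HIT HIT

Derivation:
vaddr=643: (2,4) not in TLB -> MISS, insert
vaddr=666: (2,4) in TLB -> HIT
vaddr=230: (0,7) not in TLB -> MISS, insert
vaddr=244: (0,7) in TLB -> HIT
vaddr=225: (0,7) in TLB -> HIT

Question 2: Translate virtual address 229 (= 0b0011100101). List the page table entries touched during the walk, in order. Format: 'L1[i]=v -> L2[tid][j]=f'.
vaddr = 229 = 0b0011100101
Split: l1_idx=0, l2_idx=7, offset=5

Answer: L1[0]=2 -> L2[2][7]=26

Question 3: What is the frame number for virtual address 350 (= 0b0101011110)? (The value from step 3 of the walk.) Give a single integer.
Answer: 71

Derivation:
vaddr = 350: l1_idx=1, l2_idx=2
L1[1] = 1; L2[1][2] = 71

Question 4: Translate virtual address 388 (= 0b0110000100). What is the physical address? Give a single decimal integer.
vaddr = 388 = 0b0110000100
Split: l1_idx=1, l2_idx=4, offset=4
L1[1] = 1
L2[1][4] = 55
paddr = 55 * 32 + 4 = 1764

Answer: 1764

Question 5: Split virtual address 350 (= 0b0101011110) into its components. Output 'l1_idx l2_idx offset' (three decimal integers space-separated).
vaddr = 350 = 0b0101011110
  top 2 bits -> l1_idx = 1
  next 3 bits -> l2_idx = 2
  bottom 5 bits -> offset = 30

Answer: 1 2 30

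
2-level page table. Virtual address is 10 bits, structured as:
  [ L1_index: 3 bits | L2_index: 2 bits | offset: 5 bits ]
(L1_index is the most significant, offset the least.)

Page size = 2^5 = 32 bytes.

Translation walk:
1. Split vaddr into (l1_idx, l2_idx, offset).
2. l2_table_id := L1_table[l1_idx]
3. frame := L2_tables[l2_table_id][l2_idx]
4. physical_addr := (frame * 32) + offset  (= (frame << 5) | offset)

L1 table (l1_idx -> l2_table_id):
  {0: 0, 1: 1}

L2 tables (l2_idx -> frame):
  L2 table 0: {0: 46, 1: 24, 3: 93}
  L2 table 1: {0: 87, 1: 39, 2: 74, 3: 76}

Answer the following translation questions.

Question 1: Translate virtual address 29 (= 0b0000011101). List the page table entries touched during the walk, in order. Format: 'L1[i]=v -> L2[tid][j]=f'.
vaddr = 29 = 0b0000011101
Split: l1_idx=0, l2_idx=0, offset=29

Answer: L1[0]=0 -> L2[0][0]=46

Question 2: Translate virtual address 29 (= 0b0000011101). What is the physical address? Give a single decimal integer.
vaddr = 29 = 0b0000011101
Split: l1_idx=0, l2_idx=0, offset=29
L1[0] = 0
L2[0][0] = 46
paddr = 46 * 32 + 29 = 1501

Answer: 1501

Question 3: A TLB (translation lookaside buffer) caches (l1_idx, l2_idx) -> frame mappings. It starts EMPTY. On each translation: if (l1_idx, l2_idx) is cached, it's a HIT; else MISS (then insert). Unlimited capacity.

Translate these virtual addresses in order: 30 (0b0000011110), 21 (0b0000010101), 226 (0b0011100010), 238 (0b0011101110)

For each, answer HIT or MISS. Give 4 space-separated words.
vaddr=30: (0,0) not in TLB -> MISS, insert
vaddr=21: (0,0) in TLB -> HIT
vaddr=226: (1,3) not in TLB -> MISS, insert
vaddr=238: (1,3) in TLB -> HIT

Answer: MISS HIT MISS HIT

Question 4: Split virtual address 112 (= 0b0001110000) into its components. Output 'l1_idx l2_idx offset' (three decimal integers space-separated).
Answer: 0 3 16

Derivation:
vaddr = 112 = 0b0001110000
  top 3 bits -> l1_idx = 0
  next 2 bits -> l2_idx = 3
  bottom 5 bits -> offset = 16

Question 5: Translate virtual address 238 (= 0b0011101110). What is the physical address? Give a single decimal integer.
Answer: 2446

Derivation:
vaddr = 238 = 0b0011101110
Split: l1_idx=1, l2_idx=3, offset=14
L1[1] = 1
L2[1][3] = 76
paddr = 76 * 32 + 14 = 2446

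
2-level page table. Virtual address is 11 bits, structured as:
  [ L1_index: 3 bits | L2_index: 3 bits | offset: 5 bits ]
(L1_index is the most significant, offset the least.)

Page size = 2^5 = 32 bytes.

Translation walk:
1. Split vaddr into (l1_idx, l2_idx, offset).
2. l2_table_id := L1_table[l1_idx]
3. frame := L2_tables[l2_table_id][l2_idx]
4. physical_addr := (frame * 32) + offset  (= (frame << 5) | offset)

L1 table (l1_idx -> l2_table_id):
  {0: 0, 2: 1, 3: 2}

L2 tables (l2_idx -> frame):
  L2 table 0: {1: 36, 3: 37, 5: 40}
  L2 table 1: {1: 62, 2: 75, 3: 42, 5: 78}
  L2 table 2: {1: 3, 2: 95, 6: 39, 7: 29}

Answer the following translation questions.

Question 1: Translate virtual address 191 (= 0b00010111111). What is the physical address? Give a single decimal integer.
Answer: 1311

Derivation:
vaddr = 191 = 0b00010111111
Split: l1_idx=0, l2_idx=5, offset=31
L1[0] = 0
L2[0][5] = 40
paddr = 40 * 32 + 31 = 1311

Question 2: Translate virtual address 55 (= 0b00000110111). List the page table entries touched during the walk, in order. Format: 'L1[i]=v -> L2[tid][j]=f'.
vaddr = 55 = 0b00000110111
Split: l1_idx=0, l2_idx=1, offset=23

Answer: L1[0]=0 -> L2[0][1]=36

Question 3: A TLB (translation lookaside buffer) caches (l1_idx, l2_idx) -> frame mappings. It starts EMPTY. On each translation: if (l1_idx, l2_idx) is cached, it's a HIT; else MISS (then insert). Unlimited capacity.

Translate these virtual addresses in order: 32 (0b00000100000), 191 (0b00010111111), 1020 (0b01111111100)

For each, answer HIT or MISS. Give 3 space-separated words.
vaddr=32: (0,1) not in TLB -> MISS, insert
vaddr=191: (0,5) not in TLB -> MISS, insert
vaddr=1020: (3,7) not in TLB -> MISS, insert

Answer: MISS MISS MISS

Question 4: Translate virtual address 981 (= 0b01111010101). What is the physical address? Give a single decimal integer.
Answer: 1269

Derivation:
vaddr = 981 = 0b01111010101
Split: l1_idx=3, l2_idx=6, offset=21
L1[3] = 2
L2[2][6] = 39
paddr = 39 * 32 + 21 = 1269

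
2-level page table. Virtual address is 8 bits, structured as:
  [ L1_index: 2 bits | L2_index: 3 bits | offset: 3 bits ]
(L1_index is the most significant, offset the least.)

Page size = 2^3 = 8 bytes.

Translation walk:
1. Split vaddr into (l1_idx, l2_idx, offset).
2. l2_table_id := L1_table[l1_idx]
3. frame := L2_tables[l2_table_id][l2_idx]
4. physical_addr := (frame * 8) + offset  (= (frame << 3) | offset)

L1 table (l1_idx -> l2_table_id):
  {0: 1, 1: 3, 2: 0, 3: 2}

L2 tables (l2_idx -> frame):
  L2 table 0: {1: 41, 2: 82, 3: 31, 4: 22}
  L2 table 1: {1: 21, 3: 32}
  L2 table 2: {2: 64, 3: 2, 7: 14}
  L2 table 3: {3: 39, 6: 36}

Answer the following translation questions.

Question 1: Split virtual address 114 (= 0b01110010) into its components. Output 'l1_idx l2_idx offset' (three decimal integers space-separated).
Answer: 1 6 2

Derivation:
vaddr = 114 = 0b01110010
  top 2 bits -> l1_idx = 1
  next 3 bits -> l2_idx = 6
  bottom 3 bits -> offset = 2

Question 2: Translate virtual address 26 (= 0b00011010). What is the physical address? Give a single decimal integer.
vaddr = 26 = 0b00011010
Split: l1_idx=0, l2_idx=3, offset=2
L1[0] = 1
L2[1][3] = 32
paddr = 32 * 8 + 2 = 258

Answer: 258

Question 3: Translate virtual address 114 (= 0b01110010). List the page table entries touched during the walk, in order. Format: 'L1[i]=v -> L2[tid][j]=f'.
Answer: L1[1]=3 -> L2[3][6]=36

Derivation:
vaddr = 114 = 0b01110010
Split: l1_idx=1, l2_idx=6, offset=2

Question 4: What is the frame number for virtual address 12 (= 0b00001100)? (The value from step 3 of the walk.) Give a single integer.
vaddr = 12: l1_idx=0, l2_idx=1
L1[0] = 1; L2[1][1] = 21

Answer: 21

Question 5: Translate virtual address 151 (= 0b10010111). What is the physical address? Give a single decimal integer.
Answer: 663

Derivation:
vaddr = 151 = 0b10010111
Split: l1_idx=2, l2_idx=2, offset=7
L1[2] = 0
L2[0][2] = 82
paddr = 82 * 8 + 7 = 663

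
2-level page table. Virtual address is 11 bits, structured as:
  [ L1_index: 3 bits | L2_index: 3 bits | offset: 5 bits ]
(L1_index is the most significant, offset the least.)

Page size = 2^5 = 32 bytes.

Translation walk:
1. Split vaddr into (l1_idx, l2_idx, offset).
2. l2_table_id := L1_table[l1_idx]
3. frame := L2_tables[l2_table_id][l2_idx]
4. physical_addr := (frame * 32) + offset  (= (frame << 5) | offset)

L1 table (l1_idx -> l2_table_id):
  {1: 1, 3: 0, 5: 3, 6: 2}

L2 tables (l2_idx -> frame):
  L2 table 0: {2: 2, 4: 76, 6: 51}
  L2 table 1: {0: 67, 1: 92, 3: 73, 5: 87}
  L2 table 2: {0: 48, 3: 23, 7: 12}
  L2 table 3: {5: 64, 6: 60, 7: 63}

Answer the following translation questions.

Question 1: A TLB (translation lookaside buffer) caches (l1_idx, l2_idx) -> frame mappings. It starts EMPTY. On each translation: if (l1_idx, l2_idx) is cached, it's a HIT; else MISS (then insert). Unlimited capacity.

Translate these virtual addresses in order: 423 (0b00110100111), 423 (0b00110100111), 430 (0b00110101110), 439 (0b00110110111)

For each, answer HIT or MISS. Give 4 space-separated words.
vaddr=423: (1,5) not in TLB -> MISS, insert
vaddr=423: (1,5) in TLB -> HIT
vaddr=430: (1,5) in TLB -> HIT
vaddr=439: (1,5) in TLB -> HIT

Answer: MISS HIT HIT HIT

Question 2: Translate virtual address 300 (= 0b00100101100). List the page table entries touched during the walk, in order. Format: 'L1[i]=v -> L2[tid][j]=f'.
Answer: L1[1]=1 -> L2[1][1]=92

Derivation:
vaddr = 300 = 0b00100101100
Split: l1_idx=1, l2_idx=1, offset=12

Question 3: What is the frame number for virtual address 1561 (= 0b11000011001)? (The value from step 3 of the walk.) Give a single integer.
vaddr = 1561: l1_idx=6, l2_idx=0
L1[6] = 2; L2[2][0] = 48

Answer: 48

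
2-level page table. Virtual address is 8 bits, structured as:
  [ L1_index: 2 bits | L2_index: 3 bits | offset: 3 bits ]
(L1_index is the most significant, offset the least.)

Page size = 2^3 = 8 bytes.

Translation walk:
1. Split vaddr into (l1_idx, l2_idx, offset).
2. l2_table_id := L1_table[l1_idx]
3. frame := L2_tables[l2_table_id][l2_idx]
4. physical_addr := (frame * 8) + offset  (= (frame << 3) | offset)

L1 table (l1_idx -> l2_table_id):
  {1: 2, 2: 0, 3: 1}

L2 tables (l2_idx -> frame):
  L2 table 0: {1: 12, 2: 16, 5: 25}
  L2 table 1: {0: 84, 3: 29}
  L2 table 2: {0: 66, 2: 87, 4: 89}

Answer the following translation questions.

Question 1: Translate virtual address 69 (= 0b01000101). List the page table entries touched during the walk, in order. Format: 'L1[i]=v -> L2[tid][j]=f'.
Answer: L1[1]=2 -> L2[2][0]=66

Derivation:
vaddr = 69 = 0b01000101
Split: l1_idx=1, l2_idx=0, offset=5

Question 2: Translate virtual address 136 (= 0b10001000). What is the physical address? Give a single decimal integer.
vaddr = 136 = 0b10001000
Split: l1_idx=2, l2_idx=1, offset=0
L1[2] = 0
L2[0][1] = 12
paddr = 12 * 8 + 0 = 96

Answer: 96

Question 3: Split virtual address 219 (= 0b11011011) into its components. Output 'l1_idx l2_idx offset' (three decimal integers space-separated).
Answer: 3 3 3

Derivation:
vaddr = 219 = 0b11011011
  top 2 bits -> l1_idx = 3
  next 3 bits -> l2_idx = 3
  bottom 3 bits -> offset = 3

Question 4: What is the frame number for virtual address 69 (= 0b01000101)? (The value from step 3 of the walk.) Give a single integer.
Answer: 66

Derivation:
vaddr = 69: l1_idx=1, l2_idx=0
L1[1] = 2; L2[2][0] = 66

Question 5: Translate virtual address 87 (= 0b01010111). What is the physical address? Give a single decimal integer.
vaddr = 87 = 0b01010111
Split: l1_idx=1, l2_idx=2, offset=7
L1[1] = 2
L2[2][2] = 87
paddr = 87 * 8 + 7 = 703

Answer: 703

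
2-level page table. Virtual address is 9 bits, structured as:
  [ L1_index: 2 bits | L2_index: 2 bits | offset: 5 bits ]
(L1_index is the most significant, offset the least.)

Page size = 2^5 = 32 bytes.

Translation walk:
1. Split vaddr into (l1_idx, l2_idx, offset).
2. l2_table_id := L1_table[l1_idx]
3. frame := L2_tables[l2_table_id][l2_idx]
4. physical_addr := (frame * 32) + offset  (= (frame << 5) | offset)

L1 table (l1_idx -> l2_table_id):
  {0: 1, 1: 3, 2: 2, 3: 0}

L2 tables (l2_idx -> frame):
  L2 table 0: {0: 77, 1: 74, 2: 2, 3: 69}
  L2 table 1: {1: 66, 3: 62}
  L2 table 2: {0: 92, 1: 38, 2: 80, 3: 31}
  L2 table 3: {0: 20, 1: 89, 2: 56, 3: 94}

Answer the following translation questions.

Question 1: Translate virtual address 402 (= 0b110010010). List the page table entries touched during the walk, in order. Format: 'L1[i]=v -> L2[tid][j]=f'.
vaddr = 402 = 0b110010010
Split: l1_idx=3, l2_idx=0, offset=18

Answer: L1[3]=0 -> L2[0][0]=77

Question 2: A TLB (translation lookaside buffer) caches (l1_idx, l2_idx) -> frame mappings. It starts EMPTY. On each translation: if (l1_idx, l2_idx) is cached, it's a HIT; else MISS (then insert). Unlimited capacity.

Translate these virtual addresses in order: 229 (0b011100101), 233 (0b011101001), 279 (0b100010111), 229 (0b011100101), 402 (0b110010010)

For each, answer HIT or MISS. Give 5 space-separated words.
Answer: MISS HIT MISS HIT MISS

Derivation:
vaddr=229: (1,3) not in TLB -> MISS, insert
vaddr=233: (1,3) in TLB -> HIT
vaddr=279: (2,0) not in TLB -> MISS, insert
vaddr=229: (1,3) in TLB -> HIT
vaddr=402: (3,0) not in TLB -> MISS, insert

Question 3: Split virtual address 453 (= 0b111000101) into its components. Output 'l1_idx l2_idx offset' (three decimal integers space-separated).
Answer: 3 2 5

Derivation:
vaddr = 453 = 0b111000101
  top 2 bits -> l1_idx = 3
  next 2 bits -> l2_idx = 2
  bottom 5 bits -> offset = 5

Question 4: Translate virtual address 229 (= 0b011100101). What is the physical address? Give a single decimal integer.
vaddr = 229 = 0b011100101
Split: l1_idx=1, l2_idx=3, offset=5
L1[1] = 3
L2[3][3] = 94
paddr = 94 * 32 + 5 = 3013

Answer: 3013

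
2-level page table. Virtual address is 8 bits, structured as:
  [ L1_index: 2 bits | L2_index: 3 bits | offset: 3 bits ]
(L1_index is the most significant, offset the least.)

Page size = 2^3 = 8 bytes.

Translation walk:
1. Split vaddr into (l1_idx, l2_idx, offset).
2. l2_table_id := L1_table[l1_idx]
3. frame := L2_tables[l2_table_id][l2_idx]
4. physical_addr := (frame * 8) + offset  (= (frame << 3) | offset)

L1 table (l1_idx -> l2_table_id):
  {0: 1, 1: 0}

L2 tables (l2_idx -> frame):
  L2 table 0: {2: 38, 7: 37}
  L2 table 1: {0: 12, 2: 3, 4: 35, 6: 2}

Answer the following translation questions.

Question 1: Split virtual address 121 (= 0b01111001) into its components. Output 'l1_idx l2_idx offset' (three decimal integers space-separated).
vaddr = 121 = 0b01111001
  top 2 bits -> l1_idx = 1
  next 3 bits -> l2_idx = 7
  bottom 3 bits -> offset = 1

Answer: 1 7 1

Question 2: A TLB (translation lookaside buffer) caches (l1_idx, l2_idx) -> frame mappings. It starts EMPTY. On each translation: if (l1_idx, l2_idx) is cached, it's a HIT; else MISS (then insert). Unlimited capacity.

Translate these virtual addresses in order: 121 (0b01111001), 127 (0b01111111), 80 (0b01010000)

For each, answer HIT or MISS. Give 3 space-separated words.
vaddr=121: (1,7) not in TLB -> MISS, insert
vaddr=127: (1,7) in TLB -> HIT
vaddr=80: (1,2) not in TLB -> MISS, insert

Answer: MISS HIT MISS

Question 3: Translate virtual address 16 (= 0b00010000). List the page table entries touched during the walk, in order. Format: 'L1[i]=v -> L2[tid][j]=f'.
vaddr = 16 = 0b00010000
Split: l1_idx=0, l2_idx=2, offset=0

Answer: L1[0]=1 -> L2[1][2]=3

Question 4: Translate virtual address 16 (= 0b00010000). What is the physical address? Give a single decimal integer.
vaddr = 16 = 0b00010000
Split: l1_idx=0, l2_idx=2, offset=0
L1[0] = 1
L2[1][2] = 3
paddr = 3 * 8 + 0 = 24

Answer: 24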